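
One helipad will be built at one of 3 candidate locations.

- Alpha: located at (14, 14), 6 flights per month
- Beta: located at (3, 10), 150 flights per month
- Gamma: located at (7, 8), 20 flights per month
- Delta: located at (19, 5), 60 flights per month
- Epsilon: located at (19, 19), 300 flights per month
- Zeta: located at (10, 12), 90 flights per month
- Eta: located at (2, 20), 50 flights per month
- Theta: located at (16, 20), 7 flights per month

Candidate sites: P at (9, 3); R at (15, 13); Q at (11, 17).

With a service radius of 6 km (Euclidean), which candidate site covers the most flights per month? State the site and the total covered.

Coverage radius r = 6 km; a point is covered iff (Δx)²+(Δy)² ≤ 6² = 36.
  P (9, 3): covers {Gamma} → 20
  R (15, 13): covers {Alpha, Zeta} → 96
  Q (11, 17): covers {Alpha, Zeta, Theta} → 103
Maximum coverage at Q: 103 flights per month.

Q, covering 103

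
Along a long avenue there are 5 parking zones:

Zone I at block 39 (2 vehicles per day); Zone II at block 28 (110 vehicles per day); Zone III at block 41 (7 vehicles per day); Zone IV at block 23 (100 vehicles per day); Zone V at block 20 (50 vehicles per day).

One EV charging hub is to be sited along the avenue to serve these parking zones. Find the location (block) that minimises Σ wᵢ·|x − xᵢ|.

For a sum of weighted absolute distances on a line, the optimum is the weighted median (not the mean). Total weight W = 269; half-weight = 134.5.
Sort by position and accumulate weight:
  block 20 (Zone V, w=50) → cum 50
  block 23 (Zone IV, w=100) → cum 150  ≥ 134.5 → median here
  block 28 (Zone II, w=110) → cum 260
  block 39 (Zone I, w=2) → cum 262
  block 41 (Zone III, w=7) → cum 269
Optimal location: block 23.

x = 23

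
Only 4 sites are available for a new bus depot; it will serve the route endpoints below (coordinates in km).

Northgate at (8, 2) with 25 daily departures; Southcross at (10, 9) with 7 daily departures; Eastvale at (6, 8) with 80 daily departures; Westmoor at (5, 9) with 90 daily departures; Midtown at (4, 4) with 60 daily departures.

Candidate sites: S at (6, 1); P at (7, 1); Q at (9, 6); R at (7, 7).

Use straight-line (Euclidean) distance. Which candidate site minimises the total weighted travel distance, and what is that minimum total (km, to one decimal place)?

R, total 775.0 km

Total weighted distance at each candidate:
  S (6, 1): total = 1620.4
  P (7, 1): total = 1657.6
  Q (9, 6): total = 1186.8
  R (7, 7): total = 775.0
Minimum is at R with total 775.0 km.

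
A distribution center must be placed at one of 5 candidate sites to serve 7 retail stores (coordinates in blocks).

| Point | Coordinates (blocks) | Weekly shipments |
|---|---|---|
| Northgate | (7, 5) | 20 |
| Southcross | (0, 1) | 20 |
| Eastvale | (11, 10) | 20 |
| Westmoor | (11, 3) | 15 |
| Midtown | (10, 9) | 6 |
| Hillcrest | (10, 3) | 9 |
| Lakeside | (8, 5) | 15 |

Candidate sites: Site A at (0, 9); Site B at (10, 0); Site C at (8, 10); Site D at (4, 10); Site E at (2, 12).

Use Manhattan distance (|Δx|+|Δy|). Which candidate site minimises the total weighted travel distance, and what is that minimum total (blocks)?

Site C, total 844 blocks

Total weighted distance at each candidate:
  Site A (0, 9): total = 1259
  Site B (10, 0): total = 846
  Site C (8, 10): total = 844
  Site D (4, 10): total = 1064
  Site E (2, 12): total = 1404
Minimum is at Site C with total 844 blocks.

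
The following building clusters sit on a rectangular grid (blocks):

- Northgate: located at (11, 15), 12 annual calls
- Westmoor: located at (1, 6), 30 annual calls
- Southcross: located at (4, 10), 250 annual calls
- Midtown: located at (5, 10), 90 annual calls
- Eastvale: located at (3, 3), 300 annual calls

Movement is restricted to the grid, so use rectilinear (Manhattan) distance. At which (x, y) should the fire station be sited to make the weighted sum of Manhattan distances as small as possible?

Manhattan distance separates: Σwᵢ(|x−xᵢ|+|y−yᵢ|) = Σwᵢ|x−xᵢ| + Σwᵢ|y−yᵢ|, so x and y are optimised independently as 1-D weighted medians.
Total weight W = 682; half = 341.
x-coordinate, sorted with cumulative weight:
  x=1 (Westmoor, w=30) cum 30
  x=3 (Eastvale, w=300) cum 330
  x=4 (Southcross, w=250) cum 580  ← median
  x=5 (Midtown, w=90) cum 670
  x=11 (Northgate, w=12) cum 682
⇒ x* = 4
y-coordinate, sorted with cumulative weight:
  y=3 (Eastvale, w=300) cum 300
  y=6 (Westmoor, w=30) cum 330
  y=10 (Southcross, w=250) cum 580  ← median
  y=10 (Midtown, w=90) cum 670
  y=15 (Northgate, w=12) cum 682
⇒ y* = 10

(4, 10)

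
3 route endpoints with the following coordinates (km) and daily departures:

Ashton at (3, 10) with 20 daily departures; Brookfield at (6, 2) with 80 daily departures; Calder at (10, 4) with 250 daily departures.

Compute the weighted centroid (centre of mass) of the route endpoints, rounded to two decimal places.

(8.69, 3.89)

The minimiser of Σwᵢ‖p−pᵢ‖² is the weighted centroid p* = (Σwᵢpᵢ)/(Σwᵢ).
Σwᵢ = 350.
Σwᵢxᵢ = 20·3 + 80·6 + 250·10 = 3040.
Σwᵢyᵢ = 20·10 + 80·2 + 250·4 = 1360.
x* = 3040/350 = 8.69, y* = 1360/350 = 3.89.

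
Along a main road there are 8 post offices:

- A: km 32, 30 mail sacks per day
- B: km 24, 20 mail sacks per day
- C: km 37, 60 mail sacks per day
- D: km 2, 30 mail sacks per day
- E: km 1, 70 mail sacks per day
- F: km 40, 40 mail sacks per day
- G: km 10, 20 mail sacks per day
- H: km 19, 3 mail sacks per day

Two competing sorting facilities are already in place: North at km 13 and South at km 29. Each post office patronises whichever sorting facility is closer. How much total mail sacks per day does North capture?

123

The indifferent point is the midpoint (13+29)/2 = 21; post offices left of it (closer to North at 13) go to North, those right go to South.
  E at 1 (w=70) → North
  D at 2 (w=30) → North
  G at 10 (w=20) → North
  H at 19 (w=3) → North
  B at 24 (w=20) → South
  A at 32 (w=30) → South
  C at 37 (w=60) → South
  F at 40 (w=40) → South
North captures 123; South captures 150.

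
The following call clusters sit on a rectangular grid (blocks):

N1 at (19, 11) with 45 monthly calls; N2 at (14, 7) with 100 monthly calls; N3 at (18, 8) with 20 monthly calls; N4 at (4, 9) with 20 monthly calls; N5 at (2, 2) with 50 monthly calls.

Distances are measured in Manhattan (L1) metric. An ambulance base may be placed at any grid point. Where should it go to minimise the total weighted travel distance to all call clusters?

Manhattan distance separates: Σwᵢ(|x−xᵢ|+|y−yᵢ|) = Σwᵢ|x−xᵢ| + Σwᵢ|y−yᵢ|, so x and y are optimised independently as 1-D weighted medians.
Total weight W = 235; half = 117.5.
x-coordinate, sorted with cumulative weight:
  x=2 (N5, w=50) cum 50
  x=4 (N4, w=20) cum 70
  x=14 (N2, w=100) cum 170  ← median
  x=18 (N3, w=20) cum 190
  x=19 (N1, w=45) cum 235
⇒ x* = 14
y-coordinate, sorted with cumulative weight:
  y=2 (N5, w=50) cum 50
  y=7 (N2, w=100) cum 150  ← median
  y=8 (N3, w=20) cum 170
  y=9 (N4, w=20) cum 190
  y=11 (N1, w=45) cum 235
⇒ y* = 7

(14, 7)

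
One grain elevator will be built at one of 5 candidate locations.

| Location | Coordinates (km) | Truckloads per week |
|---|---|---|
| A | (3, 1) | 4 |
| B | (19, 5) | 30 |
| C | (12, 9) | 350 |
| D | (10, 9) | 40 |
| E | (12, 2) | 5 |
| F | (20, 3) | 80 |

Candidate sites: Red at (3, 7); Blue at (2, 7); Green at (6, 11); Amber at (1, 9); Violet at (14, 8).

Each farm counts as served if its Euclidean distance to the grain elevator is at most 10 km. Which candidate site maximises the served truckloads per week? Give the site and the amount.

Coverage radius r = 10 km; a point is covered iff (Δx)²+(Δy)² ≤ 10² = 100.
  Red (3, 7): covers {A, C, D} → 394
  Blue (2, 7): covers {A, D} → 44
  Green (6, 11): covers {C, D} → 390
  Amber (1, 9): covers {A, D} → 44
  Violet (14, 8): covers {B, C, D, E, F} → 505
Maximum coverage at Violet: 505 truckloads per week.

Violet, covering 505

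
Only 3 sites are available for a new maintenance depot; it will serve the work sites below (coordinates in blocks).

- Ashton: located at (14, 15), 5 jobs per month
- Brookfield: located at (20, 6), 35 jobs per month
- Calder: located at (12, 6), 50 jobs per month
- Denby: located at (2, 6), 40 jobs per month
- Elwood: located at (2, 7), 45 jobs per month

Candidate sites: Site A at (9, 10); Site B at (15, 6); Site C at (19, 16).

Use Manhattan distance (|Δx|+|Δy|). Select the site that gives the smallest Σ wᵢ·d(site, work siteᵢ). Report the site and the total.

Total weighted distance at each candidate:
  Site A (9, 10): total = 1815
  Site B (15, 6): total = 1525
  Site C (19, 16): total = 3515
Minimum is at Site B with total 1525 blocks.

Site B, total 1525 blocks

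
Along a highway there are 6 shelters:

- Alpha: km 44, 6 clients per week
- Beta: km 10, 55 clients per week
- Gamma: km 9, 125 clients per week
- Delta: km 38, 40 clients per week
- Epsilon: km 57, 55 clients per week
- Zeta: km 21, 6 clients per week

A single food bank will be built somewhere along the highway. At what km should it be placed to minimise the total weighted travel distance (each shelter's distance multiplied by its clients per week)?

For a sum of weighted absolute distances on a line, the optimum is the weighted median (not the mean). Total weight W = 287; half-weight = 143.5.
Sort by position and accumulate weight:
  km 9 (Gamma, w=125) → cum 125
  km 10 (Beta, w=55) → cum 180  ≥ 143.5 → median here
  km 21 (Zeta, w=6) → cum 186
  km 38 (Delta, w=40) → cum 226
  km 44 (Alpha, w=6) → cum 232
  km 57 (Epsilon, w=55) → cum 287
Optimal location: km 10.

x = 10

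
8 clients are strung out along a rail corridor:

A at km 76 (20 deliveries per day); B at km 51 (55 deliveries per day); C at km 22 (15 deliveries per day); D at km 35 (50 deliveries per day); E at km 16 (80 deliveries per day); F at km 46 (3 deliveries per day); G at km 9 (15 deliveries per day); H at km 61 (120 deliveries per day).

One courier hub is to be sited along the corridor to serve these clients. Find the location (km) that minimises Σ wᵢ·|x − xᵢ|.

x = 51

For a sum of weighted absolute distances on a line, the optimum is the weighted median (not the mean). Total weight W = 358; half-weight = 179.
Sort by position and accumulate weight:
  km 9 (G, w=15) → cum 15
  km 16 (E, w=80) → cum 95
  km 22 (C, w=15) → cum 110
  km 35 (D, w=50) → cum 160
  km 46 (F, w=3) → cum 163
  km 51 (B, w=55) → cum 218  ≥ 179 → median here
  km 61 (H, w=120) → cum 338
  km 76 (A, w=20) → cum 358
Optimal location: km 51.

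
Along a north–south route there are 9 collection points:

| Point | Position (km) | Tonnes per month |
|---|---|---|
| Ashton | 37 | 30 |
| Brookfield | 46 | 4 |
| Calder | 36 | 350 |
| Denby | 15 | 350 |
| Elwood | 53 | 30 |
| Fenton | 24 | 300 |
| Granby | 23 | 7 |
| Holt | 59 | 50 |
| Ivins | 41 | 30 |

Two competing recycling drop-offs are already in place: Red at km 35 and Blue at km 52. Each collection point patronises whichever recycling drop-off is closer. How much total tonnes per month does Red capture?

The indifferent point is the midpoint (35+52)/2 = 43.5; collection points left of it (closer to Red at 35) go to Red, those right go to Blue.
  Denby at 15 (w=350) → Red
  Granby at 23 (w=7) → Red
  Fenton at 24 (w=300) → Red
  Calder at 36 (w=350) → Red
  Ashton at 37 (w=30) → Red
  Ivins at 41 (w=30) → Red
  Brookfield at 46 (w=4) → Blue
  Elwood at 53 (w=30) → Blue
  Holt at 59 (w=50) → Blue
Red captures 1067; Blue captures 84.

1067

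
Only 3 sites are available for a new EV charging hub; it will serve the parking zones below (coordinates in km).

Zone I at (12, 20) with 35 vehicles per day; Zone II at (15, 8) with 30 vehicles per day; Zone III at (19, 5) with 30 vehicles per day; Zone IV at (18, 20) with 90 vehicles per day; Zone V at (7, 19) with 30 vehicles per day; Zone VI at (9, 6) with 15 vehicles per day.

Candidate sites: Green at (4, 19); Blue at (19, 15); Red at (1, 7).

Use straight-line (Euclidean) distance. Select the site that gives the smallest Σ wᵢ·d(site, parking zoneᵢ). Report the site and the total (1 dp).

Total weighted distance at each candidate:
  Green (4, 19): total = 2926.6
  Blue (19, 15): total = 1883.1
  Red (1, 7): total = 4009.9
Minimum is at Blue with total 1883.1 km.

Blue, total 1883.1 km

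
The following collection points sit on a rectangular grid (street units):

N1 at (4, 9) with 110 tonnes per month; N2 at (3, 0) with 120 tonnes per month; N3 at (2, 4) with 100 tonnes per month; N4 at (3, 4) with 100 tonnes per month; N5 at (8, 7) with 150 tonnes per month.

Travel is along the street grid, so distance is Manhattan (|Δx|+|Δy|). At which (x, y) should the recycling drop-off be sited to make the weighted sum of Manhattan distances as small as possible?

(3, 4)

Manhattan distance separates: Σwᵢ(|x−xᵢ|+|y−yᵢ|) = Σwᵢ|x−xᵢ| + Σwᵢ|y−yᵢ|, so x and y are optimised independently as 1-D weighted medians.
Total weight W = 580; half = 290.
x-coordinate, sorted with cumulative weight:
  x=2 (N3, w=100) cum 100
  x=3 (N2, w=120) cum 220
  x=3 (N4, w=100) cum 320  ← median
  x=4 (N1, w=110) cum 430
  x=8 (N5, w=150) cum 580
⇒ x* = 3
y-coordinate, sorted with cumulative weight:
  y=0 (N2, w=120) cum 120
  y=4 (N3, w=100) cum 220
  y=4 (N4, w=100) cum 320  ← median
  y=7 (N5, w=150) cum 470
  y=9 (N1, w=110) cum 580
⇒ y* = 4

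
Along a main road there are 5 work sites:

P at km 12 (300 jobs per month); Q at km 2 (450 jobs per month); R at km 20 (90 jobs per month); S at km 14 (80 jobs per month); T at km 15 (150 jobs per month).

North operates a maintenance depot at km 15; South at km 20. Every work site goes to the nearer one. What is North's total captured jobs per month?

980

The indifferent point is the midpoint (15+20)/2 = 17.5; work sites left of it (closer to North at 15) go to North, those right go to South.
  Q at 2 (w=450) → North
  P at 12 (w=300) → North
  S at 14 (w=80) → North
  T at 15 (w=150) → North
  R at 20 (w=90) → South
North captures 980; South captures 90.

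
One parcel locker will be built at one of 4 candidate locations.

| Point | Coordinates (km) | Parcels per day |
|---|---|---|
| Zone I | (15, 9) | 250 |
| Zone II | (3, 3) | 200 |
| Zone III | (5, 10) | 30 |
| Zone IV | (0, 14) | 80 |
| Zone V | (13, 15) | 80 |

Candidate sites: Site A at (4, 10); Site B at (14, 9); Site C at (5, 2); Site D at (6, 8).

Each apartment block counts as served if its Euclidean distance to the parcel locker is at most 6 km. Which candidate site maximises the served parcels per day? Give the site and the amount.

Site B, covering 250

Coverage radius r = 6 km; a point is covered iff (Δx)²+(Δy)² ≤ 6² = 36.
  Site A (4, 10): covers {Zone III, Zone IV} → 110
  Site B (14, 9): covers {Zone I} → 250
  Site C (5, 2): covers {Zone II} → 200
  Site D (6, 8): covers {Zone II, Zone III} → 230
Maximum coverage at Site B: 250 parcels per day.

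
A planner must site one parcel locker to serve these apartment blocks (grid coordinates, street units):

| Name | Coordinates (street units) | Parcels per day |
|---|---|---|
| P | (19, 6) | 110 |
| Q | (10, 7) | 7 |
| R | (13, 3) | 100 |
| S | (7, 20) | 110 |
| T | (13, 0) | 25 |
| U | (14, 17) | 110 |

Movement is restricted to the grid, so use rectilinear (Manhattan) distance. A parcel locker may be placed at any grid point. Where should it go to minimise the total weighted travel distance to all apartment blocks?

Manhattan distance separates: Σwᵢ(|x−xᵢ|+|y−yᵢ|) = Σwᵢ|x−xᵢ| + Σwᵢ|y−yᵢ|, so x and y are optimised independently as 1-D weighted medians.
Total weight W = 462; half = 231.
x-coordinate, sorted with cumulative weight:
  x=7 (S, w=110) cum 110
  x=10 (Q, w=7) cum 117
  x=13 (R, w=100) cum 217
  x=13 (T, w=25) cum 242  ← median
  x=14 (U, w=110) cum 352
  x=19 (P, w=110) cum 462
⇒ x* = 13
y-coordinate, sorted with cumulative weight:
  y=0 (T, w=25) cum 25
  y=3 (R, w=100) cum 125
  y=6 (P, w=110) cum 235  ← median
  y=7 (Q, w=7) cum 242
  y=17 (U, w=110) cum 352
  y=20 (S, w=110) cum 462
⇒ y* = 6

(13, 6)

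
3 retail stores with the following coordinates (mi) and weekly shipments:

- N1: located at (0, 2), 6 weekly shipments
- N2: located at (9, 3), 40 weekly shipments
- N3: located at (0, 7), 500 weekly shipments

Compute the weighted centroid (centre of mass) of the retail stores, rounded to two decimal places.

The minimiser of Σwᵢ‖p−pᵢ‖² is the weighted centroid p* = (Σwᵢpᵢ)/(Σwᵢ).
Σwᵢ = 546.
Σwᵢxᵢ = 6·0 + 40·9 + 500·0 = 360.
Σwᵢyᵢ = 6·2 + 40·3 + 500·7 = 3632.
x* = 360/546 = 0.66, y* = 3632/546 = 6.65.

(0.66, 6.65)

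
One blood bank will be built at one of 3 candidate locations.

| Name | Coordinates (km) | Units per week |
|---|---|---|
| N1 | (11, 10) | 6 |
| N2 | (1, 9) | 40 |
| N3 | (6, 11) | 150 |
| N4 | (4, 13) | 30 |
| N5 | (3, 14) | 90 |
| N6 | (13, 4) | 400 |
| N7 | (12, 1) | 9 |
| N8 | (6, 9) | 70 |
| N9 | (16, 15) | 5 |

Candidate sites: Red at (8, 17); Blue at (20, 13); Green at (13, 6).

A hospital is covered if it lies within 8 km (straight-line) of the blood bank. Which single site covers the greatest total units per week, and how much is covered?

Green, covering 485

Coverage radius r = 8 km; a point is covered iff (Δx)²+(Δy)² ≤ 8² = 64.
  Red (8, 17): covers {N1, N3, N4, N5} → 276
  Blue (20, 13): covers {N9} → 5
  Green (13, 6): covers {N1, N6, N7, N8} → 485
Maximum coverage at Green: 485 units per week.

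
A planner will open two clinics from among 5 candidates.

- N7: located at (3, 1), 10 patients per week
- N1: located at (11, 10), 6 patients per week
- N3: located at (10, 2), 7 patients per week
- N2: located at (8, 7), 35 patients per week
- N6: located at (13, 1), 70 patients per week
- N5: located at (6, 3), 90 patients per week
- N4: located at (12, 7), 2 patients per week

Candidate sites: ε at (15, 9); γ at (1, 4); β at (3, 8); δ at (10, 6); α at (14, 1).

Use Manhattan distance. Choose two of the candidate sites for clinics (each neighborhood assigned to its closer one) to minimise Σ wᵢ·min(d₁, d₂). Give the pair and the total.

Evaluate every pair (each demand assigned to the nearer of the two):
  {δ, α}: total = 979
  {γ, α}: total = 1133
  {β, α}: total = 1181
  {γ, δ}: total = 1319
  {β, δ}: total = 1429
  {ε, α}: total = 1470
  {ε, δ}: total = 1479
  {ε, γ}: total = 1722
  {ε, β}: total = 1824
  {γ, β}: total = 2007
Best pair: {δ, α} with total 979.

{δ, α}, total 979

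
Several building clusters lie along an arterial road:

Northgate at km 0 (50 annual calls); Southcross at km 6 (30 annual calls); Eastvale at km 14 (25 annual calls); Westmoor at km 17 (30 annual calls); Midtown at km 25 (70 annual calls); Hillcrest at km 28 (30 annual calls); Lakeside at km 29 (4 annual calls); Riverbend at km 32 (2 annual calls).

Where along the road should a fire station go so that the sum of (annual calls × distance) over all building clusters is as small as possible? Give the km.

For a sum of weighted absolute distances on a line, the optimum is the weighted median (not the mean). Total weight W = 241; half-weight = 120.5.
Sort by position and accumulate weight:
  km 0 (Northgate, w=50) → cum 50
  km 6 (Southcross, w=30) → cum 80
  km 14 (Eastvale, w=25) → cum 105
  km 17 (Westmoor, w=30) → cum 135  ≥ 120.5 → median here
  km 25 (Midtown, w=70) → cum 205
  km 28 (Hillcrest, w=30) → cum 235
  km 29 (Lakeside, w=4) → cum 239
  km 32 (Riverbend, w=2) → cum 241
Optimal location: km 17.

x = 17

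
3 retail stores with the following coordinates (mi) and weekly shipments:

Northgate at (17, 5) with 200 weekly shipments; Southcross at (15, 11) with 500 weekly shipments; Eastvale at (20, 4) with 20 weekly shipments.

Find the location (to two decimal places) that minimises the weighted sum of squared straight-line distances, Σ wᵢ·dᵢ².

The minimiser of Σwᵢ‖p−pᵢ‖² is the weighted centroid p* = (Σwᵢpᵢ)/(Σwᵢ).
Σwᵢ = 720.
Σwᵢxᵢ = 200·17 + 500·15 + 20·20 = 11300.
Σwᵢyᵢ = 200·5 + 500·11 + 20·4 = 6580.
x* = 11300/720 = 15.69, y* = 6580/720 = 9.14.

(15.69, 9.14)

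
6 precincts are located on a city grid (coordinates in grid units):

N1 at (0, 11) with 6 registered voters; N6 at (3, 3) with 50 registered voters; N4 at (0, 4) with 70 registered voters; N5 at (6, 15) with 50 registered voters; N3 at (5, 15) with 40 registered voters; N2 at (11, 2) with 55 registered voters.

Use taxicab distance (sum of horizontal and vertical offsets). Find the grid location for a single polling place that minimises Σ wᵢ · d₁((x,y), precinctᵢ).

Manhattan distance separates: Σwᵢ(|x−xᵢ|+|y−yᵢ|) = Σwᵢ|x−xᵢ| + Σwᵢ|y−yᵢ|, so x and y are optimised independently as 1-D weighted medians.
Total weight W = 271; half = 135.5.
x-coordinate, sorted with cumulative weight:
  x=0 (N1, w=6) cum 6
  x=0 (N4, w=70) cum 76
  x=3 (N6, w=50) cum 126
  x=5 (N3, w=40) cum 166  ← median
  x=6 (N5, w=50) cum 216
  x=11 (N2, w=55) cum 271
⇒ x* = 5
y-coordinate, sorted with cumulative weight:
  y=2 (N2, w=55) cum 55
  y=3 (N6, w=50) cum 105
  y=4 (N4, w=70) cum 175  ← median
  y=11 (N1, w=6) cum 181
  y=15 (N5, w=50) cum 231
  y=15 (N3, w=40) cum 271
⇒ y* = 4

(5, 4)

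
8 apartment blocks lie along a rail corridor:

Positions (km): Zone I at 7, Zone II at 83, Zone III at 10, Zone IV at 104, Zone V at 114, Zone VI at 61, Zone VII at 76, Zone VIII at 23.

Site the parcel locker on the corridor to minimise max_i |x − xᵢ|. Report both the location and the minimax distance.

location 60.5, max distance 53.5

The 1-center on a line is the midpoint of the two extreme points: leftmost at 7, rightmost at 114.
Optimal location = (7 + 114)/2 = 60.5; maximum distance = (114 − 7)/2 = 53.5.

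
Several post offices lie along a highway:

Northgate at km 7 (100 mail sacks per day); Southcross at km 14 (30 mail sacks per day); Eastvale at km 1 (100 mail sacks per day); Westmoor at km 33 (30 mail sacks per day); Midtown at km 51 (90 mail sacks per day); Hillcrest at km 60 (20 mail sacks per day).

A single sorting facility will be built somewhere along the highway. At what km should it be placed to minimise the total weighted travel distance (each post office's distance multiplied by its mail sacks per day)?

For a sum of weighted absolute distances on a line, the optimum is the weighted median (not the mean). Total weight W = 370; half-weight = 185.
Sort by position and accumulate weight:
  km 1 (Eastvale, w=100) → cum 100
  km 7 (Northgate, w=100) → cum 200  ≥ 185 → median here
  km 14 (Southcross, w=30) → cum 230
  km 33 (Westmoor, w=30) → cum 260
  km 51 (Midtown, w=90) → cum 350
  km 60 (Hillcrest, w=20) → cum 370
Optimal location: km 7.

x = 7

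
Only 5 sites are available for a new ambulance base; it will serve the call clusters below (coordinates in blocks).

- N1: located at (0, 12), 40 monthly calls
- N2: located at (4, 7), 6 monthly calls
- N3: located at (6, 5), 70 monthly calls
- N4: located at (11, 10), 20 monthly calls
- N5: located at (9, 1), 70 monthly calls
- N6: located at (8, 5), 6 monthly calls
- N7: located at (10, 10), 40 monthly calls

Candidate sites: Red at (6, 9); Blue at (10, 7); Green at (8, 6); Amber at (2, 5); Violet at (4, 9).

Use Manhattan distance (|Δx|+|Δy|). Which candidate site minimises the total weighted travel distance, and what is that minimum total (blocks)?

Total weighted distance at each candidate:
  Red (6, 9): total = 1790
  Blue (10, 7): total = 1770
  Green (8, 6): total = 1606
  Amber (2, 5): total = 2270
  Violet (4, 9): total = 2110
Minimum is at Green with total 1606 blocks.

Green, total 1606 blocks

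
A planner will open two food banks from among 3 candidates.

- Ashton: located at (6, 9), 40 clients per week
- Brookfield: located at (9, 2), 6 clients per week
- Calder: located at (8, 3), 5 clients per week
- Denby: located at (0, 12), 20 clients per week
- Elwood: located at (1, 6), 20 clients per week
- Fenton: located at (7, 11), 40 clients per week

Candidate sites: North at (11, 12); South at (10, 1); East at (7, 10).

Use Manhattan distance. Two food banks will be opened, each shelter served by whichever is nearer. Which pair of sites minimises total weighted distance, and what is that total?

Evaluate every pair (each demand assigned to the nearer of the two):
  {South, East}: total = 532
  {North, East}: total = 600
  {North, South}: total = 1052
Best pair: {South, East} with total 532.

{South, East}, total 532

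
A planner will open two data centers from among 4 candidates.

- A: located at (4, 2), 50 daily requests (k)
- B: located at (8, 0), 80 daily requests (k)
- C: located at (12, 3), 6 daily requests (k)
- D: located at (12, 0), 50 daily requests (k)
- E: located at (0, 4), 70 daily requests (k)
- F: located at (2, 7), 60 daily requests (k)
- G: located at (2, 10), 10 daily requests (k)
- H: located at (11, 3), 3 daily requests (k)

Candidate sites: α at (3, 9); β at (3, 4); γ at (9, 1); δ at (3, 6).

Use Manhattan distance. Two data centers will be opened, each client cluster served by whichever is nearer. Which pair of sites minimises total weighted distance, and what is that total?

{β, γ}, total 1072

Evaluate every pair (each demand assigned to the nearer of the two):
  {β, γ}: total = 1072
  {γ, δ}: total = 1172
  {α, γ}: total = 1462
  {β, δ}: total = 1987
  {α, β}: total = 2017
  {α, δ}: total = 2475
Best pair: {β, γ} with total 1072.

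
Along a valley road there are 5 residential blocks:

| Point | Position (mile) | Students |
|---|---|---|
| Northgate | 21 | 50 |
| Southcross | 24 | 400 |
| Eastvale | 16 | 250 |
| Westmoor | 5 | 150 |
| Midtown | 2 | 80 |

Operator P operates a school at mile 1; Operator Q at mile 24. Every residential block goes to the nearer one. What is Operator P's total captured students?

The indifferent point is the midpoint (1+24)/2 = 12.5; residential blocks left of it (closer to Operator P at 1) go to Operator P, those right go to Operator Q.
  Midtown at 2 (w=80) → Operator P
  Westmoor at 5 (w=150) → Operator P
  Eastvale at 16 (w=250) → Operator Q
  Northgate at 21 (w=50) → Operator Q
  Southcross at 24 (w=400) → Operator Q
Operator P captures 230; Operator Q captures 700.

230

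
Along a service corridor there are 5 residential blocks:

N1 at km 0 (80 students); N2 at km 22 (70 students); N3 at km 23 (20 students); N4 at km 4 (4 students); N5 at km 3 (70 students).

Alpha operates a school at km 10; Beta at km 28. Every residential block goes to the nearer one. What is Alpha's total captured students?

The indifferent point is the midpoint (10+28)/2 = 19; residential blocks left of it (closer to Alpha at 10) go to Alpha, those right go to Beta.
  N1 at 0 (w=80) → Alpha
  N5 at 3 (w=70) → Alpha
  N4 at 4 (w=4) → Alpha
  N2 at 22 (w=70) → Beta
  N3 at 23 (w=20) → Beta
Alpha captures 154; Beta captures 90.

154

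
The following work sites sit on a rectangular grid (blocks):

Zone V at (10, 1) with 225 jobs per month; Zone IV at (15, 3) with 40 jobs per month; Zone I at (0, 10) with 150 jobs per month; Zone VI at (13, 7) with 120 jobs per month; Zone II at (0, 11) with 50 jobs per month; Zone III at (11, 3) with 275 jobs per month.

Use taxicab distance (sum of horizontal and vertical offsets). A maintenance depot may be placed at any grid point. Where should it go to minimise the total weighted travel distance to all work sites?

(11, 3)

Manhattan distance separates: Σwᵢ(|x−xᵢ|+|y−yᵢ|) = Σwᵢ|x−xᵢ| + Σwᵢ|y−yᵢ|, so x and y are optimised independently as 1-D weighted medians.
Total weight W = 860; half = 430.
x-coordinate, sorted with cumulative weight:
  x=0 (Zone I, w=150) cum 150
  x=0 (Zone II, w=50) cum 200
  x=10 (Zone V, w=225) cum 425
  x=11 (Zone III, w=275) cum 700  ← median
  x=13 (Zone VI, w=120) cum 820
  x=15 (Zone IV, w=40) cum 860
⇒ x* = 11
y-coordinate, sorted with cumulative weight:
  y=1 (Zone V, w=225) cum 225
  y=3 (Zone IV, w=40) cum 265
  y=3 (Zone III, w=275) cum 540  ← median
  y=7 (Zone VI, w=120) cum 660
  y=10 (Zone I, w=150) cum 810
  y=11 (Zone II, w=50) cum 860
⇒ y* = 3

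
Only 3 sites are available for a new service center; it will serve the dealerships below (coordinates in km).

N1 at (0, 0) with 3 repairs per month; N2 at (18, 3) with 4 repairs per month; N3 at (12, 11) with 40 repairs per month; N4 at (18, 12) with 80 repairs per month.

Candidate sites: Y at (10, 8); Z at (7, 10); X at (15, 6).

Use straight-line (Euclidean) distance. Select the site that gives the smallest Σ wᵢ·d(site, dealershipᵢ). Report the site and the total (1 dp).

X, total 835.3 km

Total weighted distance at each candidate:
  Y (10, 8): total = 935.9
  Z (7, 10): total = 1187.2
  X (15, 6): total = 835.3
Minimum is at X with total 835.3 km.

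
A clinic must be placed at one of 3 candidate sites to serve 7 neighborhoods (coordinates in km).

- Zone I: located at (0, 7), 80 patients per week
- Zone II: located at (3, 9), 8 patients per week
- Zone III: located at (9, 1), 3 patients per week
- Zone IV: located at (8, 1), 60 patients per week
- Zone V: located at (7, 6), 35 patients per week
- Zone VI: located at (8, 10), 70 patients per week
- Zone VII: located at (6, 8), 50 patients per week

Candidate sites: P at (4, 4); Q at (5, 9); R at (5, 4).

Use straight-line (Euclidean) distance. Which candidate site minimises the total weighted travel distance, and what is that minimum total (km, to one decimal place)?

Q, total 1404.6 km

Total weighted distance at each candidate:
  P (4, 4): total = 1612.9
  Q (5, 9): total = 1404.6
  R (5, 4): total = 1553.8
Minimum is at Q with total 1404.6 km.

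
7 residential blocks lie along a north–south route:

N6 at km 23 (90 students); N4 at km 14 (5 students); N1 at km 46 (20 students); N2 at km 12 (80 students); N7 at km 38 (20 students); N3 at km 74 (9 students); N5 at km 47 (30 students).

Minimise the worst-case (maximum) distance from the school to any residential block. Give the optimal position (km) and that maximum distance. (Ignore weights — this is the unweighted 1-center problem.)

location 43, max distance 31

The 1-center on a line is the midpoint of the two extreme points: leftmost at 12, rightmost at 74.
Optimal location = (12 + 74)/2 = 43; maximum distance = (74 − 12)/2 = 31.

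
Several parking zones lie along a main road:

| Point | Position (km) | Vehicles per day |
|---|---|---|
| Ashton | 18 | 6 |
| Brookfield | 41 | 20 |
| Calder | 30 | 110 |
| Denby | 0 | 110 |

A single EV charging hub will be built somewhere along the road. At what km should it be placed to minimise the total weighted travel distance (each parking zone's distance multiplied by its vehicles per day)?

For a sum of weighted absolute distances on a line, the optimum is the weighted median (not the mean). Total weight W = 246; half-weight = 123.
Sort by position and accumulate weight:
  km 0 (Denby, w=110) → cum 110
  km 18 (Ashton, w=6) → cum 116
  km 30 (Calder, w=110) → cum 226  ≥ 123 → median here
  km 41 (Brookfield, w=20) → cum 246
Optimal location: km 30.

x = 30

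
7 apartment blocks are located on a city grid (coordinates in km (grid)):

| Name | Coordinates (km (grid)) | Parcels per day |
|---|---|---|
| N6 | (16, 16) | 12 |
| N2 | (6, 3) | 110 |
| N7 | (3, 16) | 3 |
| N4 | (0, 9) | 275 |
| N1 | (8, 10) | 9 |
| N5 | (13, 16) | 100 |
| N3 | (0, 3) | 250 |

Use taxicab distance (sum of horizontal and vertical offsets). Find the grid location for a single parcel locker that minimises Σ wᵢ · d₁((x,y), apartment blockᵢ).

Manhattan distance separates: Σwᵢ(|x−xᵢ|+|y−yᵢ|) = Σwᵢ|x−xᵢ| + Σwᵢ|y−yᵢ|, so x and y are optimised independently as 1-D weighted medians.
Total weight W = 759; half = 379.5.
x-coordinate, sorted with cumulative weight:
  x=0 (N4, w=275) cum 275
  x=0 (N3, w=250) cum 525  ← median
  x=3 (N7, w=3) cum 528
  x=6 (N2, w=110) cum 638
  x=8 (N1, w=9) cum 647
  x=13 (N5, w=100) cum 747
  x=16 (N6, w=12) cum 759
⇒ x* = 0
y-coordinate, sorted with cumulative weight:
  y=3 (N2, w=110) cum 110
  y=3 (N3, w=250) cum 360
  y=9 (N4, w=275) cum 635  ← median
  y=10 (N1, w=9) cum 644
  y=16 (N6, w=12) cum 656
  y=16 (N7, w=3) cum 659
  y=16 (N5, w=100) cum 759
⇒ y* = 9

(0, 9)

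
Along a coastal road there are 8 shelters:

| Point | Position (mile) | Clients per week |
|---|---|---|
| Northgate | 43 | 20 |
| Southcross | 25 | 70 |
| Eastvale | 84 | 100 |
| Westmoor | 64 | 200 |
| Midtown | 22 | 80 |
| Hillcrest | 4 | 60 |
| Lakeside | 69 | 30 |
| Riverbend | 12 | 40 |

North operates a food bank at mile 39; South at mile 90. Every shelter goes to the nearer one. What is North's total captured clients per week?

The indifferent point is the midpoint (39+90)/2 = 64.5; shelters left of it (closer to North at 39) go to North, those right go to South.
  Hillcrest at 4 (w=60) → North
  Riverbend at 12 (w=40) → North
  Midtown at 22 (w=80) → North
  Southcross at 25 (w=70) → North
  Northgate at 43 (w=20) → North
  Westmoor at 64 (w=200) → North
  Lakeside at 69 (w=30) → South
  Eastvale at 84 (w=100) → South
North captures 470; South captures 130.

470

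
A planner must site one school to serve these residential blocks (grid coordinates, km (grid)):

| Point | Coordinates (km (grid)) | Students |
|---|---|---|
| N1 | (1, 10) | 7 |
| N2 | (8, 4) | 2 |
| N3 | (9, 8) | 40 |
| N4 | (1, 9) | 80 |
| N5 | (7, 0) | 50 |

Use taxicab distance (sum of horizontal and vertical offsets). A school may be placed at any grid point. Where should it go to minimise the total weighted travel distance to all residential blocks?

Manhattan distance separates: Σwᵢ(|x−xᵢ|+|y−yᵢ|) = Σwᵢ|x−xᵢ| + Σwᵢ|y−yᵢ|, so x and y are optimised independently as 1-D weighted medians.
Total weight W = 179; half = 89.5.
x-coordinate, sorted with cumulative weight:
  x=1 (N1, w=7) cum 7
  x=1 (N4, w=80) cum 87
  x=7 (N5, w=50) cum 137  ← median
  x=8 (N2, w=2) cum 139
  x=9 (N3, w=40) cum 179
⇒ x* = 7
y-coordinate, sorted with cumulative weight:
  y=0 (N5, w=50) cum 50
  y=4 (N2, w=2) cum 52
  y=8 (N3, w=40) cum 92  ← median
  y=9 (N4, w=80) cum 172
  y=10 (N1, w=7) cum 179
⇒ y* = 8

(7, 8)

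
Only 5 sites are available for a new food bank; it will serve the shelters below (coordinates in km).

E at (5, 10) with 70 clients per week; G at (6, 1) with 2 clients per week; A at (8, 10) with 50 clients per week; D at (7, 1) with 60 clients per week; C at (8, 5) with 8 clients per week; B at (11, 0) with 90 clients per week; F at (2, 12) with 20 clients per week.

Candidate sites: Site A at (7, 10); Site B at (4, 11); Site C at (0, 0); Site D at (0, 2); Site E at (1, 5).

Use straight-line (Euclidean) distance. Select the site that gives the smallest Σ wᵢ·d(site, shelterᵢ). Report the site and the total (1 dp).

Site A, total 1865.9 km

Total weighted distance at each candidate:
  Site A (7, 10): total = 1865.9
  Site B (4, 11): total = 2227.8
  Site C (0, 0): total = 3168.1
  Site D (0, 2): total = 2941.0
  Site E (1, 5): total = 2527.5
Minimum is at Site A with total 1865.9 km.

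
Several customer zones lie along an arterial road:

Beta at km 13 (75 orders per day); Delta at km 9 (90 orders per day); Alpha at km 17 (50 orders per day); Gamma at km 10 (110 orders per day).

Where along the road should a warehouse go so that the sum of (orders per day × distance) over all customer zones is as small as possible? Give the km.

For a sum of weighted absolute distances on a line, the optimum is the weighted median (not the mean). Total weight W = 325; half-weight = 162.5.
Sort by position and accumulate weight:
  km 9 (Delta, w=90) → cum 90
  km 10 (Gamma, w=110) → cum 200  ≥ 162.5 → median here
  km 13 (Beta, w=75) → cum 275
  km 17 (Alpha, w=50) → cum 325
Optimal location: km 10.

x = 10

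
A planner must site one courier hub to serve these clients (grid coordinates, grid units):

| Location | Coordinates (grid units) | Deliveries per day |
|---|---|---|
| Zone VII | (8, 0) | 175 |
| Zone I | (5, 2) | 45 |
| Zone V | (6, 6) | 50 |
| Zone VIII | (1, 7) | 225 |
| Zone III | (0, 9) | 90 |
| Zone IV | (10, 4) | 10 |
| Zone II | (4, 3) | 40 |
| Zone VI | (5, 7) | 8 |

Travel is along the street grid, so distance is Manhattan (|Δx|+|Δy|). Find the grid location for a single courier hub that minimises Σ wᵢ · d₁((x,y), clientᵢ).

(4, 7)

Manhattan distance separates: Σwᵢ(|x−xᵢ|+|y−yᵢ|) = Σwᵢ|x−xᵢ| + Σwᵢ|y−yᵢ|, so x and y are optimised independently as 1-D weighted medians.
Total weight W = 643; half = 321.5.
x-coordinate, sorted with cumulative weight:
  x=0 (Zone III, w=90) cum 90
  x=1 (Zone VIII, w=225) cum 315
  x=4 (Zone II, w=40) cum 355  ← median
  x=5 (Zone I, w=45) cum 400
  x=5 (Zone VI, w=8) cum 408
  x=6 (Zone V, w=50) cum 458
  x=8 (Zone VII, w=175) cum 633
  x=10 (Zone IV, w=10) cum 643
⇒ x* = 4
y-coordinate, sorted with cumulative weight:
  y=0 (Zone VII, w=175) cum 175
  y=2 (Zone I, w=45) cum 220
  y=3 (Zone II, w=40) cum 260
  y=4 (Zone IV, w=10) cum 270
  y=6 (Zone V, w=50) cum 320
  y=7 (Zone VIII, w=225) cum 545  ← median
  y=7 (Zone VI, w=8) cum 553
  y=9 (Zone III, w=90) cum 643
⇒ y* = 7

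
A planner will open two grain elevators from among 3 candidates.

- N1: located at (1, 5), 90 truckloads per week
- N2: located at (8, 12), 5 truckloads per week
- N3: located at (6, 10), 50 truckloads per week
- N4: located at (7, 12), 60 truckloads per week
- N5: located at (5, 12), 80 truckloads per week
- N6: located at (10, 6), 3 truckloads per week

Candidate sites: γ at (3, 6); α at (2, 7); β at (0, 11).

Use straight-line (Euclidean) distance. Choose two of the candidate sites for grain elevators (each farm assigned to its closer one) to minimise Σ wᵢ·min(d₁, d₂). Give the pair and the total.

Evaluate every pair (each demand assigned to the nearer of the two):
  {γ, β}: total = 1343.5
  {α, β}: total = 1346.7
  {γ, α}: total = 1402.0
Best pair: {γ, β} with total 1343.5.

{γ, β}, total 1343.5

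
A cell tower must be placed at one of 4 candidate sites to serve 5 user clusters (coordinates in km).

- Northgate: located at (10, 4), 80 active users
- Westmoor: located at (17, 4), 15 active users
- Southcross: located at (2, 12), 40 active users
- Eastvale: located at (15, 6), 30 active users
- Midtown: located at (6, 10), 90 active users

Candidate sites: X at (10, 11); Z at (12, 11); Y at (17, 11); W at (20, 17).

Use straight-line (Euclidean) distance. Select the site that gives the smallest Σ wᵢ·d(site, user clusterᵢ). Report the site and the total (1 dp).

Total weighted distance at each candidate:
  X (10, 11): total = 1614.2
  Z (12, 11): total = 1835.8
  Y (17, 11): total = 2653.9
  W (20, 17): total = 4030.7
Minimum is at X with total 1614.2 km.

X, total 1614.2 km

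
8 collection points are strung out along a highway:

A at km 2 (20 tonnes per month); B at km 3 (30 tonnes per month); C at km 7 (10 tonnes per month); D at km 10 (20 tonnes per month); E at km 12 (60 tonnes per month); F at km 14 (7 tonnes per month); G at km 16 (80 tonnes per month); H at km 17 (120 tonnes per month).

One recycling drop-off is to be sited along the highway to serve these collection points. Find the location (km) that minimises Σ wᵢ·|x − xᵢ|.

For a sum of weighted absolute distances on a line, the optimum is the weighted median (not the mean). Total weight W = 347; half-weight = 173.5.
Sort by position and accumulate weight:
  km 2 (A, w=20) → cum 20
  km 3 (B, w=30) → cum 50
  km 7 (C, w=10) → cum 60
  km 10 (D, w=20) → cum 80
  km 12 (E, w=60) → cum 140
  km 14 (F, w=7) → cum 147
  km 16 (G, w=80) → cum 227  ≥ 173.5 → median here
  km 17 (H, w=120) → cum 347
Optimal location: km 16.

x = 16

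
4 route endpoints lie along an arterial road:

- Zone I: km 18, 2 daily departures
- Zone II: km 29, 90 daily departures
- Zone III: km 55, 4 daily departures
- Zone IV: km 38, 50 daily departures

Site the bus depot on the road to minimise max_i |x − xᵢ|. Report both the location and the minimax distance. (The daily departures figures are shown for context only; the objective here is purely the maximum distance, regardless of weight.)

location 36.5, max distance 18.5

The 1-center on a line is the midpoint of the two extreme points: leftmost at 18, rightmost at 55.
Optimal location = (18 + 55)/2 = 36.5; maximum distance = (55 − 18)/2 = 18.5.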